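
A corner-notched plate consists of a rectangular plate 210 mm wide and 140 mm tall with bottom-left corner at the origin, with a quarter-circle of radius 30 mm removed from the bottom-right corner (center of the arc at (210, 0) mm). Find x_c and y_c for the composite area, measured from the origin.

Part | A | x̄ᵢ | ȳᵢ | A·x̄ᵢ | A·ȳᵢ
plate | 29400.00 | 105.00 | 70.00 | 3087000.00 | 2058000.00
removed quarter-circle | -706.86 | 197.27 | 12.73 | -139440.25 | -9000.00
Σ | 28693.14 |  |  | 2947559.75 | 2049000.00
x_c = 2947559.75 / 28693.14 = 102.73 mm
y_c = 2049000.00 / 28693.14 = 71.41 mm

x_c = 102.73 mm, y_c = 71.41 mm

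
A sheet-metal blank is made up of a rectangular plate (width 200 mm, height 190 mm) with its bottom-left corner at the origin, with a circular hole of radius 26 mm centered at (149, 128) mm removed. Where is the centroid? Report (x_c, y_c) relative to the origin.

plate: A = 200 × 190 = 38000.00, centroid at (100.00, 95.00).
hole: A = −π·26² = -2123.72, centroid at (149.00, 128.00).
ΣA = 35876.28 mm²
ΣAx_c = (38000.00)(100.00) + (-2123.72)(149.00) = 3483566.22 mm³
ΣAy_c = (38000.00)(95.00) + (-2123.72)(128.00) = 3338164.27 mm³
x_c = 3483566.22 / 35876.28 = 97.10 mm
y_c = 3338164.27 / 35876.28 = 93.05 mm

x_c = 97.10 mm, y_c = 93.05 mm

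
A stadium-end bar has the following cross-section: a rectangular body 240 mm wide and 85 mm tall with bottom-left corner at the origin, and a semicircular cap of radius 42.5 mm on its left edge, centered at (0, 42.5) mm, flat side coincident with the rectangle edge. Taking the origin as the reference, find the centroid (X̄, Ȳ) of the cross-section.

X̄ = 103.15 mm, Ȳ = 42.50 mm

Part | A | x̄ᵢ | ȳᵢ | A·x̄ᵢ | A·ȳᵢ
rectangular body | 20400.00 | 120.00 | 42.50 | 2448000.00 | 867000.00
semicircular end | 2837.25 | -18.04 | 42.50 | -51177.08 | 120583.16
Σ | 23237.25 |  |  | 2396822.92 | 987583.16
X̄ = 2396822.92 / 23237.25 = 103.15 mm
Ȳ = 987583.16 / 23237.25 = 42.50 mm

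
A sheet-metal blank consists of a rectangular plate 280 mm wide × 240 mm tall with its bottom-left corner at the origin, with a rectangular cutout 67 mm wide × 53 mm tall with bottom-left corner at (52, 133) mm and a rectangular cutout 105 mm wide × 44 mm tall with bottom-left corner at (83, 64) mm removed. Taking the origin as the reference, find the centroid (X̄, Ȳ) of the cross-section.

X̄ = 143.63 mm, Ȳ = 120.28 mm

Part | A | x̄ᵢ | ȳᵢ | A·x̄ᵢ | A·ȳᵢ
plate | 67200.00 | 140.00 | 120.00 | 9408000.00 | 8064000.00
hole 1 | -3551.00 | 85.50 | 159.50 | -303610.50 | -566384.50
hole 2 | -4620.00 | 135.50 | 86.00 | -626010.00 | -397320.00
Σ | 59029.00 |  |  | 8478379.50 | 7100295.50
X̄ = 8478379.50 / 59029.00 = 143.63 mm
Ȳ = 7100295.50 / 59029.00 = 120.28 mm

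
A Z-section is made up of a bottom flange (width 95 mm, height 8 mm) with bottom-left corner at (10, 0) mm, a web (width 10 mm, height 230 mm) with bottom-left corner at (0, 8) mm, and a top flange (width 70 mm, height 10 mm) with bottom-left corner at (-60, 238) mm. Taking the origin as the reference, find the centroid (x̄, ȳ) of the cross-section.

bottom flange: A = 95 × 8 = 760.00, centroid at (57.50, 4.00).
web: A = 10 × 230 = 2300.00, centroid at (5.00, 123.00).
top flange: A = 70 × 10 = 700.00, centroid at (-25.00, 243.00).
ΣA = 3760.00 mm²
ΣAx̄ = (760.00)(57.50) + (2300.00)(5.00) + (700.00)(-25.00) = 37700.00 mm³
ΣAȳ = (760.00)(4.00) + (2300.00)(123.00) + (700.00)(243.00) = 456040.00 mm³
x̄ = 37700.00 / 3760.00 = 10.03 mm
ȳ = 456040.00 / 3760.00 = 121.29 mm

x̄ = 10.03 mm, ȳ = 121.29 mm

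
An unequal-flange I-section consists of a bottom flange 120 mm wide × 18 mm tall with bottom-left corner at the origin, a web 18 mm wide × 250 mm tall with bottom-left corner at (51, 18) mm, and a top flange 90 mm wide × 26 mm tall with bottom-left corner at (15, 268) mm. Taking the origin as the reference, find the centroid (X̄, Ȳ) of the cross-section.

bottom flange: A = 120 × 18 = 2160.00, centroid at (60.00, 9.00).
web: A = 18 × 250 = 4500.00, centroid at (60.00, 143.00).
top flange: A = 90 × 26 = 2340.00, centroid at (60.00, 281.00).
ΣA = 9000.00 mm²
ΣAX̄ = (2160.00)(60.00) + (4500.00)(60.00) + (2340.00)(60.00) = 540000.00 mm³
ΣAȲ = (2160.00)(9.00) + (4500.00)(143.00) + (2340.00)(281.00) = 1320480.00 mm³
X̄ = 540000.00 / 9000.00 = 60.00 mm
Ȳ = 1320480.00 / 9000.00 = 146.72 mm

X̄ = 60.00 mm, Ȳ = 146.72 mm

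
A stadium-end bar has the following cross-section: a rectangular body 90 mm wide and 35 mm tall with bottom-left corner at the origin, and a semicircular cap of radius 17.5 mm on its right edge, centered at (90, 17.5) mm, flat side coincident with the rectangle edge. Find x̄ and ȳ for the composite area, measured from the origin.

x̄ = 51.95 mm, ȳ = 17.50 mm

Part | A | x̄ᵢ | ȳᵢ | A·x̄ᵢ | A·ȳᵢ
rectangular body | 3150.00 | 45.00 | 17.50 | 141750.00 | 55125.00
semicircular end | 481.06 | 97.43 | 17.50 | 46867.99 | 8418.49
Σ | 3631.06 |  |  | 188617.99 | 63543.49
x̄ = 188617.99 / 3631.06 = 51.95 mm
ȳ = 63543.49 / 3631.06 = 17.50 mm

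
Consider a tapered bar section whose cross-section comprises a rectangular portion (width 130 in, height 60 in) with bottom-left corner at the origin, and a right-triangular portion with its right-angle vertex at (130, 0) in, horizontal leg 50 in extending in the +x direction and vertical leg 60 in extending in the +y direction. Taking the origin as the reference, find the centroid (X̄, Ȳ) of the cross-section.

Part | A | x̄ᵢ | ȳᵢ | A·x̄ᵢ | A·ȳᵢ
rectangular portion | 7800.00 | 65.00 | 30.00 | 507000.00 | 234000.00
triangular portion | 1500.00 | 146.67 | 20.00 | 220000.00 | 30000.00
Σ | 9300.00 |  |  | 727000.00 | 264000.00
X̄ = 727000.00 / 9300.00 = 78.17 in
Ȳ = 264000.00 / 9300.00 = 28.39 in

X̄ = 78.17 in, Ȳ = 28.39 in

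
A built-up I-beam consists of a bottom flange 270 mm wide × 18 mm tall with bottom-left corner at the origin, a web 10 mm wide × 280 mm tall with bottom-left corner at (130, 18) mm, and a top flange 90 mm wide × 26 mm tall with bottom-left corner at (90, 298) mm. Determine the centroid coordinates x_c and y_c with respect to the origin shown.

bottom flange: A = 270 × 18 = 4860.00, centroid at (135.00, 9.00).
web: A = 10 × 280 = 2800.00, centroid at (135.00, 158.00).
top flange: A = 90 × 26 = 2340.00, centroid at (135.00, 311.00).
ΣA = 10000.00 mm², ΣAx_c = 1350000.00 mm³, ΣAy_c = 1213880.00 mm³.
x_c = 1350000.00/10000.00 = 135.00 mm; y_c = 1213880.00/10000.00 = 121.39 mm.

x_c = 135.00 mm, y_c = 121.39 mm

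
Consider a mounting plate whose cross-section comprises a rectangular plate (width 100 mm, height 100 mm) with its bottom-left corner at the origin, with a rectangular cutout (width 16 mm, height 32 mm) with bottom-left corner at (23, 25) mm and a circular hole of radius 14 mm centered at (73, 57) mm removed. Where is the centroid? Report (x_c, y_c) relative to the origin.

x_c = 49.50 mm, y_c = 50.03 mm

plate: A = 100 × 100 = 10000.00, centroid at (50.00, 50.00).
hole 1: A = −(16 × 32) = -512.00, centroid at (31.00, 41.00).
hole 2: A = −π·14² = -615.75, centroid at (73.00, 57.00).
ΣA = 8872.25 mm²
ΣAx_c = (10000.00)(50.00) + (-512.00)(31.00) + (-615.75)(73.00) = 439178.09 mm³
ΣAy_c = (10000.00)(50.00) + (-512.00)(41.00) + (-615.75)(57.00) = 443910.13 mm³
x_c = 439178.09 / 8872.25 = 49.50 mm
y_c = 443910.13 / 8872.25 = 50.03 mm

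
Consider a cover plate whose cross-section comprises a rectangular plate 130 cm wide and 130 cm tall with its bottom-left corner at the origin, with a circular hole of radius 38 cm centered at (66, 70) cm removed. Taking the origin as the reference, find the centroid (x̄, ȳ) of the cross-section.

plate: A = 130 × 130 = 16900.00, centroid at (65.00, 65.00).
hole: A = −π·38² = -4536.46, centroid at (66.00, 70.00).
ΣA = 12363.54 cm²
ΣAx̄ = (16900.00)(65.00) + (-4536.46)(66.00) = 799093.65 cm³
ΣAȳ = (16900.00)(65.00) + (-4536.46)(70.00) = 780947.81 cm³
x̄ = 799093.65 / 12363.54 = 64.63 cm
ȳ = 780947.81 / 12363.54 = 63.17 cm

x̄ = 64.63 cm, ȳ = 63.17 cm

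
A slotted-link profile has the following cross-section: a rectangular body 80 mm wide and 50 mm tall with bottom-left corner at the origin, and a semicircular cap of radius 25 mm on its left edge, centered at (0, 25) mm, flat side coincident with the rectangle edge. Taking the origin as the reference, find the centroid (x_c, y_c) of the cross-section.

x_c = 30.03 mm, y_c = 25.00 mm

rectangular body: A = 80 × 50 = 4000.00, centroid at (40.00, 25.00).
semicircular end: A = ½π·25² = 981.75, centroid at (-10.61, 25.00).
ΣA = 4981.75 mm²
ΣAx_c = (4000.00)(40.00) + (981.75)(-10.61) = 149583.33 mm³
ΣAy_c = (4000.00)(25.00) + (981.75)(25.00) = 124543.69 mm³
x_c = 149583.33 / 4981.75 = 30.03 mm
y_c = 124543.69 / 4981.75 = 25.00 mm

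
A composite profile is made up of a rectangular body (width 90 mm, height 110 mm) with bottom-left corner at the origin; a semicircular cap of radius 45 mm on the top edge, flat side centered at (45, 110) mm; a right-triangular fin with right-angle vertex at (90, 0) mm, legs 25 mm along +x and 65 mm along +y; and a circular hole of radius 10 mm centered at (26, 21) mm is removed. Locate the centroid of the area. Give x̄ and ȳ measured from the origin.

Part | A | x̄ᵢ | ȳᵢ | A·x̄ᵢ | A·ȳᵢ
rectangular body | 9900.00 | 45.00 | 55.00 | 445500.00 | 544500.00
semicircular top | 3180.86 | 45.00 | 129.10 | 143138.82 | 410644.88
triangular fin | 812.50 | 98.33 | 21.67 | 79895.83 | 17604.17
hole | -314.16 | 26.00 | 21.00 | -8168.14 | -6597.34
Σ | 13579.20 |  |  | 660366.51 | 966151.70
x̄ = 660366.51 / 13579.20 = 48.63 mm
ȳ = 966151.70 / 13579.20 = 71.15 mm

x̄ = 48.63 mm, ȳ = 71.15 mm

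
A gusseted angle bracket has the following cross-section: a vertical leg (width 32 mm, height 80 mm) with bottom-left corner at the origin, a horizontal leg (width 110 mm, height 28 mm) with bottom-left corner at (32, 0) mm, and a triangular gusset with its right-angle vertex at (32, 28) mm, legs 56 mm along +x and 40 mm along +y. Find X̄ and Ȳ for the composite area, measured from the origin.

vertical leg: A = 32 × 80 = 2560.00, centroid at (16.00, 40.00).
horizontal leg: A = 110 × 28 = 3080.00, centroid at (87.00, 14.00).
gusset: A = ½·56·40 = 1120.00, centroid at (50.67, 41.33).
ΣA = 6760.00 mm²
ΣAX̄ = (2560.00)(16.00) + (3080.00)(87.00) + (1120.00)(50.67) = 365666.67 mm³
ΣAȲ = (2560.00)(40.00) + (3080.00)(14.00) + (1120.00)(41.33) = 191813.33 mm³
X̄ = 365666.67 / 6760.00 = 54.09 mm
Ȳ = 191813.33 / 6760.00 = 28.37 mm

X̄ = 54.09 mm, Ȳ = 28.37 mm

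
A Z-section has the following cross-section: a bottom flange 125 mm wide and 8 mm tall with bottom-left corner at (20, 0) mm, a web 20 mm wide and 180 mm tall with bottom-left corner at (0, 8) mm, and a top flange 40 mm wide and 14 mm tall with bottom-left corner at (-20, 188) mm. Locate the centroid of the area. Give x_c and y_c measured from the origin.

bottom flange: A = 125 × 8 = 1000.00, centroid at (82.50, 4.00).
web: A = 20 × 180 = 3600.00, centroid at (10.00, 98.00).
top flange: A = 40 × 14 = 560.00, centroid at (0.00, 195.00).
ΣA = 5160.00 mm², ΣAx_c = 118500.00 mm³, ΣAy_c = 466000.00 mm³.
x_c = 118500.00/5160.00 = 22.97 mm; y_c = 466000.00/5160.00 = 90.31 mm.

x_c = 22.97 mm, y_c = 90.31 mm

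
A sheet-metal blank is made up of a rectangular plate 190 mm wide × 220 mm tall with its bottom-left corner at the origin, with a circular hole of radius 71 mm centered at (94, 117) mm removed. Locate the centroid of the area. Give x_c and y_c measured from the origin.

x_c = 95.61 mm, y_c = 105.73 mm

plate: A = 190 × 220 = 41800.00, centroid at (95.00, 110.00).
hole: A = −π·71² = -15836.77, centroid at (94.00, 117.00).
ΣA = 25963.23 mm², ΣAx_c = 2482343.75 mm³, ΣAy_c = 2745098.08 mm³.
x_c = 2482343.75/25963.23 = 95.61 mm; y_c = 2745098.08/25963.23 = 105.73 mm.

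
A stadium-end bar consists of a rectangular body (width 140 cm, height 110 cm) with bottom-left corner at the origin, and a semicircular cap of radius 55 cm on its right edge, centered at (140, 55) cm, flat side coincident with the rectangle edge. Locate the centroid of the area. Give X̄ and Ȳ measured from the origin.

X̄ = 92.01 cm, Ȳ = 55.00 cm

rectangular body: A = 140 × 110 = 15400.00, centroid at (70.00, 55.00).
semicircular end: A = ½π·55² = 4751.66, centroid at (163.34, 55.00).
ΣA = 20151.66 cm², ΣAX̄ = 1854148.91 cm³, ΣAȲ = 1108341.24 cm³.
X̄ = 1854148.91/20151.66 = 92.01 cm; Ȳ = 1108341.24/20151.66 = 55.00 cm.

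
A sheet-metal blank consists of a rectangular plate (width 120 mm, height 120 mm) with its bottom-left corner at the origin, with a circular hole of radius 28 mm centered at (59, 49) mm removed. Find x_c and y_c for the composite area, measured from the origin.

x_c = 60.21 mm, y_c = 62.27 mm

plate: A = 120 × 120 = 14400.00, centroid at (60.00, 60.00).
hole: A = −π·28² = -2463.01, centroid at (59.00, 49.00).
ΣA = 11936.99 mm²
ΣAx_c = (14400.00)(60.00) + (-2463.01)(59.00) = 718682.49 mm³
ΣAy_c = (14400.00)(60.00) + (-2463.01)(49.00) = 743312.58 mm³
x_c = 718682.49 / 11936.99 = 60.21 mm
y_c = 743312.58 / 11936.99 = 62.27 mm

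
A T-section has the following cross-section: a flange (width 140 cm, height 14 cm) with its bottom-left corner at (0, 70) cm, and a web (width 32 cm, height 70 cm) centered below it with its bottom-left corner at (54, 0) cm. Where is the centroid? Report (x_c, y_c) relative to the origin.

x_c = 70.00 cm, y_c = 54.60 cm

Part | A | x̄ᵢ | ȳᵢ | A·x̄ᵢ | A·ȳᵢ
web | 2240.00 | 70.00 | 35.00 | 156800.00 | 78400.00
flange | 1960.00 | 70.00 | 77.00 | 137200.00 | 150920.00
Σ | 4200.00 |  |  | 294000.00 | 229320.00
x_c = 294000.00 / 4200.00 = 70.00 cm
y_c = 229320.00 / 4200.00 = 54.60 cm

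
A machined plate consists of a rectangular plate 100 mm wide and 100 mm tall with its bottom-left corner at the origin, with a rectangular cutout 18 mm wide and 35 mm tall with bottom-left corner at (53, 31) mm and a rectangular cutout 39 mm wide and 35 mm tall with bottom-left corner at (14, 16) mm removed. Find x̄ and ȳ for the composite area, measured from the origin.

plate: A = 100 × 100 = 10000.00, centroid at (50.00, 50.00).
hole 1: A = −(18 × 35) = -630.00, centroid at (62.00, 48.50).
hole 2: A = −(39 × 35) = -1365.00, centroid at (33.50, 33.50).
ΣA = 8005.00 mm², ΣAx̄ = 415212.50 mm³, ΣAȳ = 423717.50 mm³.
x̄ = 415212.50/8005.00 = 51.87 mm; ȳ = 423717.50/8005.00 = 52.93 mm.

x̄ = 51.87 mm, ȳ = 52.93 mm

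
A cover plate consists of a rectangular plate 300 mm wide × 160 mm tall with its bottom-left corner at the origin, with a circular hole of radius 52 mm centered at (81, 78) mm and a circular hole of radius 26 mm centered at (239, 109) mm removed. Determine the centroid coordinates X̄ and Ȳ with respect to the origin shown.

X̄ = 160.62 mm, Ȳ = 78.81 mm

plate: A = 300 × 160 = 48000.00, centroid at (150.00, 80.00).
hole 1: A = −π·52² = -8494.87, centroid at (81.00, 78.00).
hole 2: A = −π·26² = -2123.72, centroid at (239.00, 109.00).
ΣA = 37381.42 mm², ΣAX̄ = 6004347.54 mm³, ΣAȲ = 2945915.30 mm³.
X̄ = 6004347.54/37381.42 = 160.62 mm; Ȳ = 2945915.30/37381.42 = 78.81 mm.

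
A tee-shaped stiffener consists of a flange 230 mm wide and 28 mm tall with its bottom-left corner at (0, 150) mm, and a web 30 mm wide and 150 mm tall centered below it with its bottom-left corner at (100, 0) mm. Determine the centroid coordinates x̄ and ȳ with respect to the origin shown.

x̄ = 115.00 mm, ȳ = 127.39 mm

Part | A | x̄ᵢ | ȳᵢ | A·x̄ᵢ | A·ȳᵢ
web | 4500.00 | 115.00 | 75.00 | 517500.00 | 337500.00
flange | 6440.00 | 115.00 | 164.00 | 740600.00 | 1056160.00
Σ | 10940.00 |  |  | 1258100.00 | 1393660.00
x̄ = 1258100.00 / 10940.00 = 115.00 mm
ȳ = 1393660.00 / 10940.00 = 127.39 mm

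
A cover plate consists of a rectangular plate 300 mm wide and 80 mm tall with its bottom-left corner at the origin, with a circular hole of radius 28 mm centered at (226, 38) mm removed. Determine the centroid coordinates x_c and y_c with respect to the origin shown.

x_c = 141.31 mm, y_c = 40.23 mm

plate: A = 300 × 80 = 24000.00, centroid at (150.00, 40.00).
hole: A = −π·28² = -2463.01, centroid at (226.00, 38.00).
ΣA = 21536.99 mm²
ΣAx_c = (24000.00)(150.00) + (-2463.01)(226.00) = 3043360.05 mm³
ΣAy_c = (24000.00)(40.00) + (-2463.01)(38.00) = 866405.67 mm³
x_c = 3043360.05 / 21536.99 = 141.31 mm
y_c = 866405.67 / 21536.99 = 40.23 mm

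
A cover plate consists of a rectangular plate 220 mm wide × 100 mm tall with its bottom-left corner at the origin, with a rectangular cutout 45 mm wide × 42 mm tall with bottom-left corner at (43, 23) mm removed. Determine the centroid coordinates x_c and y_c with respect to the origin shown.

plate: A = 220 × 100 = 22000.00, centroid at (110.00, 50.00).
hole: A = −(45 × 42) = -1890.00, centroid at (65.50, 44.00).
ΣA = 20110.00 mm²
ΣAx_c = (22000.00)(110.00) + (-1890.00)(65.50) = 2296205.00 mm³
ΣAy_c = (22000.00)(50.00) + (-1890.00)(44.00) = 1016840.00 mm³
x_c = 2296205.00 / 20110.00 = 114.18 mm
y_c = 1016840.00 / 20110.00 = 50.56 mm

x_c = 114.18 mm, y_c = 50.56 mm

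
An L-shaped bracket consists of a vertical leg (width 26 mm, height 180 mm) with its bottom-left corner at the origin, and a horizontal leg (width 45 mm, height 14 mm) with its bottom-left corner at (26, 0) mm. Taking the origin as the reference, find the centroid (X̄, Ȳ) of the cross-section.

vertical leg: A = 26 × 180 = 4680.00, centroid at (13.00, 90.00).
horizontal leg: A = 45 × 14 = 630.00, centroid at (48.50, 7.00).
ΣA = 5310.00 mm²
ΣAX̄ = (4680.00)(13.00) + (630.00)(48.50) = 91395.00 mm³
ΣAȲ = (4680.00)(90.00) + (630.00)(7.00) = 425610.00 mm³
X̄ = 91395.00 / 5310.00 = 17.21 mm
Ȳ = 425610.00 / 5310.00 = 80.15 mm

X̄ = 17.21 mm, Ȳ = 80.15 mm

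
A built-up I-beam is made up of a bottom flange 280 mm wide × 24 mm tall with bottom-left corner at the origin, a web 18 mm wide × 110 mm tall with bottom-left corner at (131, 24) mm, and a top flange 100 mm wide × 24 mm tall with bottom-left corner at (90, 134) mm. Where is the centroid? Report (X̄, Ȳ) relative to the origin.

Part | A | x̄ᵢ | ȳᵢ | A·x̄ᵢ | A·ȳᵢ
bottom flange | 6720.00 | 140.00 | 12.00 | 940800.00 | 80640.00
web | 1980.00 | 140.00 | 79.00 | 277200.00 | 156420.00
top flange | 2400.00 | 140.00 | 146.00 | 336000.00 | 350400.00
Σ | 11100.00 |  |  | 1554000.00 | 587460.00
X̄ = 1554000.00 / 11100.00 = 140.00 mm
Ȳ = 587460.00 / 11100.00 = 52.92 mm

X̄ = 140.00 mm, Ȳ = 52.92 mm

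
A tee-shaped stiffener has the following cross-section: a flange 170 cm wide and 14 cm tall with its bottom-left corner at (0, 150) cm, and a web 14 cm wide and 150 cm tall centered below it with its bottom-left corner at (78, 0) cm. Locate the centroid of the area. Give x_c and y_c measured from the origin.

web: A = 14 × 150 = 2100.00, centroid at (85.00, 75.00).
flange: A = 170 × 14 = 2380.00, centroid at (85.00, 157.00).
ΣA = 4480.00 cm²
ΣAx_c = (2100.00)(85.00) + (2380.00)(85.00) = 380800.00 cm³
ΣAy_c = (2100.00)(75.00) + (2380.00)(157.00) = 531160.00 cm³
x_c = 380800.00 / 4480.00 = 85.00 cm
y_c = 531160.00 / 4480.00 = 118.56 cm

x_c = 85.00 cm, y_c = 118.56 cm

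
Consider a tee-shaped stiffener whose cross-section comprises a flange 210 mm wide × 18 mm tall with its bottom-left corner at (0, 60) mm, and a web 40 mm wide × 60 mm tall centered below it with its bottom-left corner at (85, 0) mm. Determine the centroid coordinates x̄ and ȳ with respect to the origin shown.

web: A = 40 × 60 = 2400.00, centroid at (105.00, 30.00).
flange: A = 210 × 18 = 3780.00, centroid at (105.00, 69.00).
ΣA = 6180.00 mm²
ΣAx̄ = (2400.00)(105.00) + (3780.00)(105.00) = 648900.00 mm³
ΣAȳ = (2400.00)(30.00) + (3780.00)(69.00) = 332820.00 mm³
x̄ = 648900.00 / 6180.00 = 105.00 mm
ȳ = 332820.00 / 6180.00 = 53.85 mm

x̄ = 105.00 mm, ȳ = 53.85 mm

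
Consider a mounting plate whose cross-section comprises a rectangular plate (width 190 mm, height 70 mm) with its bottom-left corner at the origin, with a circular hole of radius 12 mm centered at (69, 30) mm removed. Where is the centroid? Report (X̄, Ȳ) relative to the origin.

plate: A = 190 × 70 = 13300.00, centroid at (95.00, 35.00).
hole: A = −π·12² = -452.39, centroid at (69.00, 30.00).
ΣA = 12847.61 mm²
ΣAX̄ = (13300.00)(95.00) + (-452.39)(69.00) = 1232285.14 mm³
ΣAȲ = (13300.00)(35.00) + (-452.39)(30.00) = 451928.32 mm³
X̄ = 1232285.14 / 12847.61 = 95.92 mm
Ȳ = 451928.32 / 12847.61 = 35.18 mm

X̄ = 95.92 mm, Ȳ = 35.18 mm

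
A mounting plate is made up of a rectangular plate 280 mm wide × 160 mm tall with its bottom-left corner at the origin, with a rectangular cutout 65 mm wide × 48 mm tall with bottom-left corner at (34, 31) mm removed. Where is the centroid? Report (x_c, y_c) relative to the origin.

x_c = 145.50 mm, y_c = 81.87 mm

Part | A | x̄ᵢ | ȳᵢ | A·x̄ᵢ | A·ȳᵢ
plate | 44800.00 | 140.00 | 80.00 | 6272000.00 | 3584000.00
hole | -3120.00 | 66.50 | 55.00 | -207480.00 | -171600.00
Σ | 41680.00 |  |  | 6064520.00 | 3412400.00
x_c = 6064520.00 / 41680.00 = 145.50 mm
y_c = 3412400.00 / 41680.00 = 81.87 mm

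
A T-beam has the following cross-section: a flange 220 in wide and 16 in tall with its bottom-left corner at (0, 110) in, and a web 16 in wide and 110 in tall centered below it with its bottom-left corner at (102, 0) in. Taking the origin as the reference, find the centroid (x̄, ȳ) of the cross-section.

x̄ = 110.00 in, ȳ = 97.00 in

web: A = 16 × 110 = 1760.00, centroid at (110.00, 55.00).
flange: A = 220 × 16 = 3520.00, centroid at (110.00, 118.00).
ΣA = 5280.00 in², ΣAx̄ = 580800.00 in³, ΣAȳ = 512160.00 in³.
x̄ = 580800.00/5280.00 = 110.00 in; ȳ = 512160.00/5280.00 = 97.00 in.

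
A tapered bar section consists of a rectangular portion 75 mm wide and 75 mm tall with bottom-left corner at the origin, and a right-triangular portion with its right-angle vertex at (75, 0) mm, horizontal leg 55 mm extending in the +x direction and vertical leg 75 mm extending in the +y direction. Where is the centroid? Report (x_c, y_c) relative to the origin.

x_c = 52.48 mm, y_c = 34.15 mm

rectangular portion: A = 75 × 75 = 5625.00, centroid at (37.50, 37.50).
triangular portion: A = ½·55·75 = 2062.50, centroid at (93.33, 25.00).
ΣA = 7687.50 mm², ΣAx_c = 403437.50 mm³, ΣAy_c = 262500.00 mm³.
x_c = 403437.50/7687.50 = 52.48 mm; y_c = 262500.00/7687.50 = 34.15 mm.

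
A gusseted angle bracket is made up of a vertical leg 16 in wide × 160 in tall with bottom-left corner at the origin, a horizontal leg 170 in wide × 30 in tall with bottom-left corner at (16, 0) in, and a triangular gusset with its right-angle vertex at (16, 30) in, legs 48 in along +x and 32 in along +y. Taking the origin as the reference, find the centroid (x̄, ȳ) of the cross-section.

vertical leg: A = 16 × 160 = 2560.00, centroid at (8.00, 80.00).
horizontal leg: A = 170 × 30 = 5100.00, centroid at (101.00, 15.00).
gusset: A = ½·48·32 = 768.00, centroid at (32.00, 40.67).
ΣA = 8428.00 in², ΣAx̄ = 560156.00 in³, ΣAȳ = 312532.00 in³.
x̄ = 560156.00/8428.00 = 66.46 in; ȳ = 312532.00/8428.00 = 37.08 in.

x̄ = 66.46 in, ȳ = 37.08 in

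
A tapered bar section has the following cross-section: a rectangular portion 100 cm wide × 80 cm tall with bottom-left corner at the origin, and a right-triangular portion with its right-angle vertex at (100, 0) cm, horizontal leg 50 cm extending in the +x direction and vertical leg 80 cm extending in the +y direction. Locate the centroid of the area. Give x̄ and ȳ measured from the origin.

x̄ = 63.33 cm, ȳ = 37.33 cm

rectangular portion: A = 100 × 80 = 8000.00, centroid at (50.00, 40.00).
triangular portion: A = ½·50·80 = 2000.00, centroid at (116.67, 26.67).
ΣA = 10000.00 cm², ΣAx̄ = 633333.33 cm³, ΣAȳ = 373333.33 cm³.
x̄ = 633333.33/10000.00 = 63.33 cm; ȳ = 373333.33/10000.00 = 37.33 cm.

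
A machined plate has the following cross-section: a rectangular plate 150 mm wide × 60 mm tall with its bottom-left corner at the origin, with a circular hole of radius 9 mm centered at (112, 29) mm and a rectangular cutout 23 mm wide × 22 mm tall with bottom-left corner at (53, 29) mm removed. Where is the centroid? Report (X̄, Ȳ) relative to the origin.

X̄ = 74.50 mm, Ȳ = 29.42 mm

plate: A = 150 × 60 = 9000.00, centroid at (75.00, 30.00).
hole 1: A = −π·9² = -254.47, centroid at (112.00, 29.00).
hole 2: A = −(23 × 22) = -506.00, centroid at (64.50, 40.00).
ΣA = 8239.53 mm²
ΣAX̄ = (9000.00)(75.00) + (-254.47)(112.00) + (-506.00)(64.50) = 613862.47 mm³
ΣAȲ = (9000.00)(30.00) + (-254.47)(29.00) + (-506.00)(40.00) = 242380.40 mm³
X̄ = 613862.47 / 8239.53 = 74.50 mm
Ȳ = 242380.40 / 8239.53 = 29.42 mm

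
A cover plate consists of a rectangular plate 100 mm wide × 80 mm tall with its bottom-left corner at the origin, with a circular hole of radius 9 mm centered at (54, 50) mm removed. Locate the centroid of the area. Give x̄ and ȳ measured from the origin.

plate: A = 100 × 80 = 8000.00, centroid at (50.00, 40.00).
hole: A = −π·9² = -254.47, centroid at (54.00, 50.00).
ΣA = 7745.53 mm²
ΣAx̄ = (8000.00)(50.00) + (-254.47)(54.00) = 386258.67 mm³
ΣAȳ = (8000.00)(40.00) + (-254.47)(50.00) = 307276.55 mm³
x̄ = 386258.67 / 7745.53 = 49.87 mm
ȳ = 307276.55 / 7745.53 = 39.67 mm

x̄ = 49.87 mm, ȳ = 39.67 mm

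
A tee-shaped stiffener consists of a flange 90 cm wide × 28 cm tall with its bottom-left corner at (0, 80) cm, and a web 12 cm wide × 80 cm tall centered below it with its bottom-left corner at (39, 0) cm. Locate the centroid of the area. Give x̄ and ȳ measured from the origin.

Part | A | x̄ᵢ | ȳᵢ | A·x̄ᵢ | A·ȳᵢ
web | 960.00 | 45.00 | 40.00 | 43200.00 | 38400.00
flange | 2520.00 | 45.00 | 94.00 | 113400.00 | 236880.00
Σ | 3480.00 |  |  | 156600.00 | 275280.00
x̄ = 156600.00 / 3480.00 = 45.00 cm
ȳ = 275280.00 / 3480.00 = 79.10 cm

x̄ = 45.00 cm, ȳ = 79.10 cm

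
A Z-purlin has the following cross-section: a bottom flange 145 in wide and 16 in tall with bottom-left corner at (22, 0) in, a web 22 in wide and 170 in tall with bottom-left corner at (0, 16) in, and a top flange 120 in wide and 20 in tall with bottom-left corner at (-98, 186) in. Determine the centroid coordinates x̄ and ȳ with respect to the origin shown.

x̄ = 20.00 in, ȳ = 102.45 in

bottom flange: A = 145 × 16 = 2320.00, centroid at (94.50, 8.00).
web: A = 22 × 170 = 3740.00, centroid at (11.00, 101.00).
top flange: A = 120 × 20 = 2400.00, centroid at (-38.00, 196.00).
ΣA = 8460.00 in², ΣAx̄ = 169180.00 in³, ΣAȳ = 866700.00 in³.
x̄ = 169180.00/8460.00 = 20.00 in; ȳ = 866700.00/8460.00 = 102.45 in.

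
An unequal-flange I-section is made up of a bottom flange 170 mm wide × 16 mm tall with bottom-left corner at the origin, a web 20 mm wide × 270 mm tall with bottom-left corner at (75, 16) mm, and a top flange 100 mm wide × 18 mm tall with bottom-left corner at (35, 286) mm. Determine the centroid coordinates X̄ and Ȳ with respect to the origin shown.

X̄ = 85.00 mm, Ȳ = 137.92 mm

Part | A | x̄ᵢ | ȳᵢ | A·x̄ᵢ | A·ȳᵢ
bottom flange | 2720.00 | 85.00 | 8.00 | 231200.00 | 21760.00
web | 5400.00 | 85.00 | 151.00 | 459000.00 | 815400.00
top flange | 1800.00 | 85.00 | 295.00 | 153000.00 | 531000.00
Σ | 9920.00 |  |  | 843200.00 | 1368160.00
X̄ = 843200.00 / 9920.00 = 85.00 mm
Ȳ = 1368160.00 / 9920.00 = 137.92 mm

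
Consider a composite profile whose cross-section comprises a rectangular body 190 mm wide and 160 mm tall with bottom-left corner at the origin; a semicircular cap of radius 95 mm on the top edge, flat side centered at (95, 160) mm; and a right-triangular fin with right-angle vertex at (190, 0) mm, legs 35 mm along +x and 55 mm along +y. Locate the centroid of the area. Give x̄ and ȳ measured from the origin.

x̄ = 97.25 mm, ȳ = 116.15 mm

rectangular body: A = 190 × 160 = 30400.00, centroid at (95.00, 80.00).
semicircular top: A = ½π·95² = 14176.44, centroid at (95.00, 200.32).
triangular fin: A = ½·35·55 = 962.50, centroid at (201.67, 18.33).
ΣA = 45538.94 mm², ΣAx̄ = 4428865.67 mm³, ΣAȳ = 5289459.06 mm³.
x̄ = 4428865.67/45538.94 = 97.25 mm; ȳ = 5289459.06/45538.94 = 116.15 mm.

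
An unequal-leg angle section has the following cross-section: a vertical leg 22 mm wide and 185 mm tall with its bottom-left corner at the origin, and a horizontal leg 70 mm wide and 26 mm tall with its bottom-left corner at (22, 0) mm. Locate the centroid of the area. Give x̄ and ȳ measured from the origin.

x̄ = 25.21 mm, ȳ = 67.93 mm

Part | A | x̄ᵢ | ȳᵢ | A·x̄ᵢ | A·ȳᵢ
vertical leg | 4070.00 | 11.00 | 92.50 | 44770.00 | 376475.00
horizontal leg | 1820.00 | 57.00 | 13.00 | 103740.00 | 23660.00
Σ | 5890.00 |  |  | 148510.00 | 400135.00
x̄ = 148510.00 / 5890.00 = 25.21 mm
ȳ = 400135.00 / 5890.00 = 67.93 mm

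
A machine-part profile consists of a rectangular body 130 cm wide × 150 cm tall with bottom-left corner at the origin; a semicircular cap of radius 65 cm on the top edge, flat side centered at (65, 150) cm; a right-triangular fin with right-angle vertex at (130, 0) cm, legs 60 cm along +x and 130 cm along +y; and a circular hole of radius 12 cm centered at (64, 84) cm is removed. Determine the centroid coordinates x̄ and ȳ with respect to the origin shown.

x̄ = 76.22 cm, ȳ = 93.70 cm

rectangular body: A = 130 × 150 = 19500.00, centroid at (65.00, 75.00).
semicircular top: A = ½π·65² = 6636.61, centroid at (65.00, 177.59).
triangular fin: A = ½·60·130 = 3900.00, centroid at (150.00, 43.33).
hole: A = −π·12² = -452.39, centroid at (64.00, 84.00).
ΣA = 29584.23 cm²
ΣAx̄ = (19500.00)(65.00) + (6636.61)(65.00) + (3900.00)(150.00) + (-452.39)(64.00) = 2254927.02 cm³
ΣAȳ = (19500.00)(75.00) + (6636.61)(177.59) + (3900.00)(43.33) + (-452.39)(84.00) = 2772074.80 cm³
x̄ = 2254927.02 / 29584.23 = 76.22 cm
ȳ = 2772074.80 / 29584.23 = 93.70 cm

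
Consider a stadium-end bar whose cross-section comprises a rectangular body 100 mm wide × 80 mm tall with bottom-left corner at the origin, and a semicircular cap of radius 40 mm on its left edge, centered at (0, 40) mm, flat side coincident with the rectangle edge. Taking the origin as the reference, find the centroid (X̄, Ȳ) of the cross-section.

X̄ = 33.99 mm, Ȳ = 40.00 mm

Part | A | x̄ᵢ | ȳᵢ | A·x̄ᵢ | A·ȳᵢ
rectangular body | 8000.00 | 50.00 | 40.00 | 400000.00 | 320000.00
semicircular end | 2513.27 | -16.98 | 40.00 | -42666.67 | 100530.96
Σ | 10513.27 |  |  | 357333.33 | 420530.96
X̄ = 357333.33 / 10513.27 = 33.99 mm
Ȳ = 420530.96 / 10513.27 = 40.00 mm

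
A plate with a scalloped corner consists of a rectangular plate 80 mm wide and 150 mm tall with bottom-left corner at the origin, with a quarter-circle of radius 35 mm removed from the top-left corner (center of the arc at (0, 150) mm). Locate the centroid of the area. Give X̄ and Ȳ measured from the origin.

X̄ = 42.19 mm, Ȳ = 69.76 mm

Part | A | x̄ᵢ | ȳᵢ | A·x̄ᵢ | A·ȳᵢ
plate | 12000.00 | 40.00 | 75.00 | 480000.00 | 900000.00
removed quarter-circle | -962.11 | 14.85 | 135.15 | -14291.67 | -130025.25
Σ | 11037.89 |  |  | 465708.33 | 769974.75
X̄ = 465708.33 / 11037.89 = 42.19 mm
Ȳ = 769974.75 / 11037.89 = 69.76 mm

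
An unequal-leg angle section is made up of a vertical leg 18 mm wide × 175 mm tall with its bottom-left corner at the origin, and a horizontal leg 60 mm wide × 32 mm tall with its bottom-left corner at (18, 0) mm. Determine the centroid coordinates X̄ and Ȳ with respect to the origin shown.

X̄ = 23.77 mm, Ȳ = 60.42 mm

vertical leg: A = 18 × 175 = 3150.00, centroid at (9.00, 87.50).
horizontal leg: A = 60 × 32 = 1920.00, centroid at (48.00, 16.00).
ΣA = 5070.00 mm²
ΣAX̄ = (3150.00)(9.00) + (1920.00)(48.00) = 120510.00 mm³
ΣAȲ = (3150.00)(87.50) + (1920.00)(16.00) = 306345.00 mm³
X̄ = 120510.00 / 5070.00 = 23.77 mm
Ȳ = 306345.00 / 5070.00 = 60.42 mm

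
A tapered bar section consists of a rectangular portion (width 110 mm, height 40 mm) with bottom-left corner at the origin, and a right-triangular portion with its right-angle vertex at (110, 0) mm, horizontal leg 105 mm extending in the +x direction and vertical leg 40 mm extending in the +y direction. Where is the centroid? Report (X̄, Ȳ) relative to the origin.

X̄ = 84.08 mm, Ȳ = 17.85 mm

rectangular portion: A = 110 × 40 = 4400.00, centroid at (55.00, 20.00).
triangular portion: A = ½·105·40 = 2100.00, centroid at (145.00, 13.33).
ΣA = 6500.00 mm²
ΣAX̄ = (4400.00)(55.00) + (2100.00)(145.00) = 546500.00 mm³
ΣAȲ = (4400.00)(20.00) + (2100.00)(13.33) = 116000.00 mm³
X̄ = 546500.00 / 6500.00 = 84.08 mm
Ȳ = 116000.00 / 6500.00 = 17.85 mm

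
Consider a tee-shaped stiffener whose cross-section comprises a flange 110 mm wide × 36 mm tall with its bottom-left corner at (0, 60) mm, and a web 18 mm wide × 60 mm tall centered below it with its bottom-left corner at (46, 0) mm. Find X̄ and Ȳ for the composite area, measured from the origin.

web: A = 18 × 60 = 1080.00, centroid at (55.00, 30.00).
flange: A = 110 × 36 = 3960.00, centroid at (55.00, 78.00).
ΣA = 5040.00 mm², ΣAX̄ = 277200.00 mm³, ΣAȲ = 341280.00 mm³.
X̄ = 277200.00/5040.00 = 55.00 mm; Ȳ = 341280.00/5040.00 = 67.71 mm.

X̄ = 55.00 mm, Ȳ = 67.71 mm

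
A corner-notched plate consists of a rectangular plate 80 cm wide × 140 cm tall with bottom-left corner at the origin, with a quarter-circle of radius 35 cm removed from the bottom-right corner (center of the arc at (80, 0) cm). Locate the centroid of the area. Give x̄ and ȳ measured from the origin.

x̄ = 37.64 cm, ȳ = 75.18 cm

Part | A | x̄ᵢ | ȳᵢ | A·x̄ᵢ | A·ȳᵢ
plate | 11200.00 | 40.00 | 70.00 | 448000.00 | 784000.00
removed quarter-circle | -962.11 | 65.15 | 14.85 | -62677.35 | -14291.67
Σ | 10237.89 |  |  | 385322.65 | 769708.33
x̄ = 385322.65 / 10237.89 = 37.64 cm
ȳ = 769708.33 / 10237.89 = 75.18 cm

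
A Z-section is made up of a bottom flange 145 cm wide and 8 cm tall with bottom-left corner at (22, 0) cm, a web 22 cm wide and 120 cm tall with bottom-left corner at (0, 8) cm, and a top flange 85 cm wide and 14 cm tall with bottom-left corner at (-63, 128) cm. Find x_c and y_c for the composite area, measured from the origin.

x_c = 22.90 cm, y_c = 69.10 cm

Part | A | x̄ᵢ | ȳᵢ | A·x̄ᵢ | A·ȳᵢ
bottom flange | 1160.00 | 94.50 | 4.00 | 109620.00 | 4640.00
web | 2640.00 | 11.00 | 68.00 | 29040.00 | 179520.00
top flange | 1190.00 | -20.50 | 135.00 | -24395.00 | 160650.00
Σ | 4990.00 |  |  | 114265.00 | 344810.00
x_c = 114265.00 / 4990.00 = 22.90 cm
y_c = 344810.00 / 4990.00 = 69.10 cm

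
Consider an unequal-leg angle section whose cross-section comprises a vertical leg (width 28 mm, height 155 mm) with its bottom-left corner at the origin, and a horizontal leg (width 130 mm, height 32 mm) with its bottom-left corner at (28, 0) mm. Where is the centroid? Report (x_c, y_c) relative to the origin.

x_c = 52.66 mm, y_c = 47.40 mm

Part | A | x̄ᵢ | ȳᵢ | A·x̄ᵢ | A·ȳᵢ
vertical leg | 4340.00 | 14.00 | 77.50 | 60760.00 | 336350.00
horizontal leg | 4160.00 | 93.00 | 16.00 | 386880.00 | 66560.00
Σ | 8500.00 |  |  | 447640.00 | 402910.00
x_c = 447640.00 / 8500.00 = 52.66 mm
y_c = 402910.00 / 8500.00 = 47.40 mm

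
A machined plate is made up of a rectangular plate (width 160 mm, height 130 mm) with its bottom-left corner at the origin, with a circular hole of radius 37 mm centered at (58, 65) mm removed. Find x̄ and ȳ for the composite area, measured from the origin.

x̄ = 85.73 mm, ȳ = 65.00 mm

plate: A = 160 × 130 = 20800.00, centroid at (80.00, 65.00).
hole: A = −π·37² = -4300.84, centroid at (58.00, 65.00).
ΣA = 16499.16 mm², ΣAx̄ = 1414551.26 mm³, ΣAȳ = 1072445.38 mm³.
x̄ = 1414551.26/16499.16 = 85.73 mm; ȳ = 1072445.38/16499.16 = 65.00 mm.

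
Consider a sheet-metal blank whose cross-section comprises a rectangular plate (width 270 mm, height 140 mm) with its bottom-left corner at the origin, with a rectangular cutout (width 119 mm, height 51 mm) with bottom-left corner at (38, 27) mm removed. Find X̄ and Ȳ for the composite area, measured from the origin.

plate: A = 270 × 140 = 37800.00, centroid at (135.00, 70.00).
hole: A = −(119 × 51) = -6069.00, centroid at (97.50, 52.50).
ΣA = 31731.00 mm²
ΣAX̄ = (37800.00)(135.00) + (-6069.00)(97.50) = 4511272.50 mm³
ΣAȲ = (37800.00)(70.00) + (-6069.00)(52.50) = 2327377.50 mm³
X̄ = 4511272.50 / 31731.00 = 142.17 mm
Ȳ = 2327377.50 / 31731.00 = 73.35 mm

X̄ = 142.17 mm, Ȳ = 73.35 mm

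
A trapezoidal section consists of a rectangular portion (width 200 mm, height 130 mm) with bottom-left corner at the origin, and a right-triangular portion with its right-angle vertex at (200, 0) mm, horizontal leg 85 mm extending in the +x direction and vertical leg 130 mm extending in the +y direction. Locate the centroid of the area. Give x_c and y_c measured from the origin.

x_c = 122.49 mm, y_c = 61.20 mm

Part | A | x̄ᵢ | ȳᵢ | A·x̄ᵢ | A·ȳᵢ
rectangular portion | 26000.00 | 100.00 | 65.00 | 2600000.00 | 1690000.00
triangular portion | 5525.00 | 228.33 | 43.33 | 1261541.67 | 239416.67
Σ | 31525.00 |  |  | 3861541.67 | 1929416.67
x_c = 3861541.67 / 31525.00 = 122.49 mm
y_c = 1929416.67 / 31525.00 = 61.20 mm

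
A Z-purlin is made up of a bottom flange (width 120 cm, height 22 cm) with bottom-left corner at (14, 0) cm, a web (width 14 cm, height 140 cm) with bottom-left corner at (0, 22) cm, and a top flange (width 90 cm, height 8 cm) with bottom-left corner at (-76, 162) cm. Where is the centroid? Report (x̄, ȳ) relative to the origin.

Part | A | x̄ᵢ | ȳᵢ | A·x̄ᵢ | A·ȳᵢ
bottom flange | 2640.00 | 74.00 | 11.00 | 195360.00 | 29040.00
web | 1960.00 | 7.00 | 92.00 | 13720.00 | 180320.00
top flange | 720.00 | -31.00 | 166.00 | -22320.00 | 119520.00
Σ | 5320.00 |  |  | 186760.00 | 328880.00
x̄ = 186760.00 / 5320.00 = 35.11 cm
ȳ = 328880.00 / 5320.00 = 61.82 cm

x̄ = 35.11 cm, ȳ = 61.82 cm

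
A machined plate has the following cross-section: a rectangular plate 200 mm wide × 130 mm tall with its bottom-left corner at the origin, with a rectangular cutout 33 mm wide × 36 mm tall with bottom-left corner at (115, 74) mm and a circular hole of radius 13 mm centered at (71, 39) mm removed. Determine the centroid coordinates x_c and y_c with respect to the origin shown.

x_c = 99.09 mm, y_c = 64.25 mm

plate: A = 200 × 130 = 26000.00, centroid at (100.00, 65.00).
hole 1: A = −(33 × 36) = -1188.00, centroid at (131.50, 92.00).
hole 2: A = −π·13² = -530.93, centroid at (71.00, 39.00).
ΣA = 24281.07 mm², ΣAx_c = 2406082.03 mm³, ΣAy_c = 1559997.76 mm³.
x_c = 2406082.03/24281.07 = 99.09 mm; y_c = 1559997.76/24281.07 = 64.25 mm.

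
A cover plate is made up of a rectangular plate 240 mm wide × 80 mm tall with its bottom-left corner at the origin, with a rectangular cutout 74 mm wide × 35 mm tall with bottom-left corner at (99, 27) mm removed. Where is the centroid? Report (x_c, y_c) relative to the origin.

x_c = 117.51 mm, y_c = 39.30 mm

Part | A | x̄ᵢ | ȳᵢ | A·x̄ᵢ | A·ȳᵢ
plate | 19200.00 | 120.00 | 40.00 | 2304000.00 | 768000.00
hole | -2590.00 | 136.00 | 44.50 | -352240.00 | -115255.00
Σ | 16610.00 |  |  | 1951760.00 | 652745.00
x_c = 1951760.00 / 16610.00 = 117.51 mm
y_c = 652745.00 / 16610.00 = 39.30 mm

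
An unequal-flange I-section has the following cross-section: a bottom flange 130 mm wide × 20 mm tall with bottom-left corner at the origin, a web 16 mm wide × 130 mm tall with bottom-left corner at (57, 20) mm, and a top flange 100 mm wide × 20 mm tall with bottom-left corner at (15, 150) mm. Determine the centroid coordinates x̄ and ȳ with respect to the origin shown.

Part | A | x̄ᵢ | ȳᵢ | A·x̄ᵢ | A·ȳᵢ
bottom flange | 2600.00 | 65.00 | 10.00 | 169000.00 | 26000.00
web | 2080.00 | 65.00 | 85.00 | 135200.00 | 176800.00
top flange | 2000.00 | 65.00 | 160.00 | 130000.00 | 320000.00
Σ | 6680.00 |  |  | 434200.00 | 522800.00
x̄ = 434200.00 / 6680.00 = 65.00 mm
ȳ = 522800.00 / 6680.00 = 78.26 mm

x̄ = 65.00 mm, ȳ = 78.26 mm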